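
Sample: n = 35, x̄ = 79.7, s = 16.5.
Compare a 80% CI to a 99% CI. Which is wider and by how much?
99% CI is wider by 7.93

df = 34
80% CI: t* = 1.307, (76.05, 83.35), width = 2 · t* · s/√n = 7.29
99% CI: t* = 2.728, (72.09, 87.31), width = 2 · t* · s/√n = 15.22

The 99% CI is wider by 15.22 - 7.29 = 7.93.
Higher confidence requires a wider interval.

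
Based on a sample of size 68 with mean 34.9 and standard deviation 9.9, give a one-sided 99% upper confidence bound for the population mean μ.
μ ≤ 37.76

Upper bound (one-sided):
t* = 2.383 (one-sided for 99%)
Upper bound = x̄ + t* · s/√n = 34.9 + 2.383 · 9.9/√68 = 37.76

We are 99% confident that μ ≤ 37.76.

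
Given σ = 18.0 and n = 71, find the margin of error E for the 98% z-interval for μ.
Margin of error = 4.97

Margin of error = z* · σ/√n
= 2.326 · 18.0/√71
= 2.326 · 18.0/8.4261
= 4.97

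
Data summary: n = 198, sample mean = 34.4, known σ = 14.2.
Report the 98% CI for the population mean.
(32.05, 36.75)

z-interval (σ known):
z* = 2.326 for 98% confidence

Margin of error = z* · σ/√n = 2.326 · 14.2/√198 = 2.35

CI: (34.4 - 2.35, 34.4 + 2.35) = (32.05, 36.75)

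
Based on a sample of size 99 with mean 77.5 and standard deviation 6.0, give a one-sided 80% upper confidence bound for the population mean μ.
μ ≤ 78.01

Upper bound (one-sided):
t* = 0.845 (one-sided for 80%)
Upper bound = x̄ + t* · s/√n = 77.5 + 0.845 · 6.0/√99 = 78.01

We are 80% confident that μ ≤ 78.01.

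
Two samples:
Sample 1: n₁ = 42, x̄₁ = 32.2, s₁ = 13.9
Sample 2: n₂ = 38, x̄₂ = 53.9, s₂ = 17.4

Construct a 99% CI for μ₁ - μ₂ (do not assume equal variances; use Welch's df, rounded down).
(-31.09, -12.31)

Difference: x̄₁ - x̄₂ = -21.70
SE = √(s₁²/n₁ + s₂²/n₂) = √(13.9²/42 + 17.4²/38) = 3.5451
df = 70.77 → 70 (Welch–Satterthwaite, rounded down)
t* = 2.648

CI: -21.70 ± 2.648 · 3.5451 = -21.70 ± 9.39 = (-31.09, -12.31)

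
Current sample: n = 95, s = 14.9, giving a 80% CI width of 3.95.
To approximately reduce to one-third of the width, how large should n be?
n ≈ 855

CI width ∝ 1/√n
To reduce width by factor 3, need √n to grow by 3 → need 3² = 9 times as many samples.

Current: n = 95, width = 3.95
New: n = 855, width ≈ 1.31

Width reduced by factor of 3.95/1.31 = 3.02.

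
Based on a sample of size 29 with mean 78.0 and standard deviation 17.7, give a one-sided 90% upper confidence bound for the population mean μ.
μ ≤ 82.32

Upper bound (one-sided):
t* = 1.313 (one-sided for 90%)
Upper bound = x̄ + t* · s/√n = 78.0 + 1.313 · 17.7/√29 = 82.32

We are 90% confident that μ ≤ 82.32.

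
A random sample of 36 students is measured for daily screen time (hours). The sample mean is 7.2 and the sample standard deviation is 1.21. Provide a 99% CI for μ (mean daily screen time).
(6.65, 7.75)

t-interval (σ unknown):
df = n - 1 = 35
t* = 2.724 for 99% confidence

Margin of error = t* · s/√n = 2.724 · 1.21/√36 = 0.55

CI: (6.65, 7.75)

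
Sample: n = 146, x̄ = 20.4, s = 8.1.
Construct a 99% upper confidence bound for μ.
μ ≤ 21.98

Upper bound (one-sided):
t* = 2.352 (one-sided for 99%)
Upper bound = x̄ + t* · s/√n = 20.4 + 2.352 · 8.1/√146 = 21.98

We are 99% confident that μ ≤ 21.98.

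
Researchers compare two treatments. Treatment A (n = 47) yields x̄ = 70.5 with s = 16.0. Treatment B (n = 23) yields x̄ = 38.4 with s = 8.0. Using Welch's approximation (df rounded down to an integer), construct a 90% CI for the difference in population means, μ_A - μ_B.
(27.32, 36.88)

Difference: x̄₁ - x̄₂ = 32.10
SE = √(s₁²/n₁ + s₂²/n₂) = √(16.0²/47 + 8.0²/23) = 2.8687
df = 67.93 → 67 (Welch–Satterthwaite, rounded down)
t* = 1.668

CI: 32.10 ± 1.668 · 2.8687 = 32.10 ± 4.78 = (27.32, 36.88)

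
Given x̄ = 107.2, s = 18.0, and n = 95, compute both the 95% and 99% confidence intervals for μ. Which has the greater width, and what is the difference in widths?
99% CI is wider by 2.37

df = 94
95% CI: t* = 1.986, (103.53, 110.87), width = 2 · t* · s/√n = 7.34
99% CI: t* = 2.629, (102.34, 112.06), width = 2 · t* · s/√n = 9.71

The 99% CI is wider by 9.71 - 7.34 = 2.37.
Higher confidence requires a wider interval.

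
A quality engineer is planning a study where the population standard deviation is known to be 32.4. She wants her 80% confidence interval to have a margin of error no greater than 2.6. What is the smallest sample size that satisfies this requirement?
n ≥ 256

For margin E ≤ 2.6:
n ≥ (z* · σ / E)²
n ≥ (1.282 · 32.4 / 2.6)²
n ≥ 255.22

Minimum n = 256 (rounding up)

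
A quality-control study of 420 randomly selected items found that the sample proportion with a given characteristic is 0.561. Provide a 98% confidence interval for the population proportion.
(0.505, 0.617)

Proportion CI:
SE = √(p̂(1-p̂)/n) = √(0.561 · 0.439 / 420) = 0.02422

z* = 2.326
Margin = z* · SE = 2.326 · 0.02422 = 0.0563

CI: 0.561 ± 0.0563 = (0.505, 0.617)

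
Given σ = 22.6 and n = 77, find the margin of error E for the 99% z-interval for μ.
Margin of error = 6.63

Margin of error = z* · σ/√n
= 2.576 · 22.6/√77
= 2.576 · 22.6/8.7750
= 6.63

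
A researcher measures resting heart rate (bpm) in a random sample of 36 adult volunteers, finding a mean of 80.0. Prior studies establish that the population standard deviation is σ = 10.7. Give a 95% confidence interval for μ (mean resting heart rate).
(76.50, 83.50)

z-interval (σ known):
z* = 1.960 for 95% confidence

Margin of error = z* · σ/√n = 1.960 · 10.7/√36 = 3.50

CI: (80.0 - 3.50, 80.0 + 3.50) = (76.50, 83.50)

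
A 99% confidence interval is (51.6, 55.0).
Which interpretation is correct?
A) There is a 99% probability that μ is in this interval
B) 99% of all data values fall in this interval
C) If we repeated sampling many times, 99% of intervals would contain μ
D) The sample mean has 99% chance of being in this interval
C

A) Wrong — μ is fixed; the randomness lives in the interval, not in μ.
B) Wrong — a CI is about the parameter μ, not individual data values.
C) Correct — this is the frequentist long-run coverage interpretation.
D) Wrong — x̄ is observed and sits in the interval by construction.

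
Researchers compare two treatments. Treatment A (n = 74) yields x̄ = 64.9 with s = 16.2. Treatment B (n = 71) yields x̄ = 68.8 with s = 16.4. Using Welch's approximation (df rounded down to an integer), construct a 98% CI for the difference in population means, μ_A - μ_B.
(-10.27, 2.47)

Difference: x̄₁ - x̄₂ = -3.90
SE = √(s₁²/n₁ + s₂²/n₂) = √(16.2²/74 + 16.4²/71) = 2.7083
df = 142.59 → 142 (Welch–Satterthwaite, rounded down)
t* = 2.353

CI: -3.90 ± 2.353 · 2.7083 = -3.90 ± 6.37 = (-10.27, 2.47)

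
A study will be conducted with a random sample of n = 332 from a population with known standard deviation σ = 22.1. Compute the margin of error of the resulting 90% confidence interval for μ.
Margin of error = 2.00

Margin of error = z* · σ/√n
= 1.645 · 22.1/√332
= 1.645 · 22.1/18.2209
= 2.00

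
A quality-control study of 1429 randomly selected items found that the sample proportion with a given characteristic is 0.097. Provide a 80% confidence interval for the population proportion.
(0.087, 0.107)

Proportion CI:
SE = √(p̂(1-p̂)/n) = √(0.097 · 0.903 / 1429) = 0.00783

z* = 1.282
Margin = z* · SE = 1.282 · 0.00783 = 0.0100

CI: 0.097 ± 0.0100 = (0.087, 0.107)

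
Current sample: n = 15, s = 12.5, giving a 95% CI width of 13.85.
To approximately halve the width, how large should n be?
n ≈ 60

CI width ∝ 1/√n
To reduce width by factor 2, need √n to grow by 2 → need 2² = 4 times as many samples.

Current: n = 15, width = 13.85
New: n = 60, width ≈ 6.46

Width reduced by factor of 13.85/6.46 = 2.14.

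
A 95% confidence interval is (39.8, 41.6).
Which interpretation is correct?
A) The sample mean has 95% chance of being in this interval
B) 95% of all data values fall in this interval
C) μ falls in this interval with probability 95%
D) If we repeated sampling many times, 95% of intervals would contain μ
D

A) Wrong — x̄ is observed and sits in the interval by construction.
B) Wrong — a CI is about the parameter μ, not individual data values.
C) Wrong — μ is fixed; the randomness lives in the interval, not in μ.
D) Correct — this is the frequentist long-run coverage interpretation.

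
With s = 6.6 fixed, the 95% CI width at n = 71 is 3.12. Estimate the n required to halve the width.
n ≈ 284

CI width ∝ 1/√n
To reduce width by factor 2, need √n to grow by 2 → need 2² = 4 times as many samples.

Current: n = 71, width = 3.12
New: n = 284, width ≈ 1.54

Width reduced by factor of 3.12/1.54 = 2.03.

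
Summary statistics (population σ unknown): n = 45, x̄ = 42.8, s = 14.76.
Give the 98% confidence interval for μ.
(37.49, 48.11)

t-interval (σ unknown):
df = n - 1 = 44
t* = 2.414 for 98% confidence

Margin of error = t* · s/√n = 2.414 · 14.76/√45 = 5.31

CI: (37.49, 48.11)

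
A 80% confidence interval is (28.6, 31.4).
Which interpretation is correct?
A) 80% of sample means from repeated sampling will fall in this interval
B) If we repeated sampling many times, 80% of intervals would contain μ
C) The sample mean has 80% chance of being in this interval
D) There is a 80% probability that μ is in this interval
B

A) Wrong — coverage applies to intervals containing μ, not to future x̄ values.
B) Correct — this is the frequentist long-run coverage interpretation.
C) Wrong — x̄ is observed and sits in the interval by construction.
D) Wrong — μ is fixed; the randomness lives in the interval, not in μ.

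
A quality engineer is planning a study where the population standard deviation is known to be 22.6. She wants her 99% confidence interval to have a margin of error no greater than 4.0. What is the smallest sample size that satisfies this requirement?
n ≥ 212

For margin E ≤ 4.0:
n ≥ (z* · σ / E)²
n ≥ (2.576 · 22.6 / 4.0)²
n ≥ 211.83

Minimum n = 212 (rounding up)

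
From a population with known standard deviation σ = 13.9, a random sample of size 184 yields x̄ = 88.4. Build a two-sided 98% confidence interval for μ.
(86.02, 90.78)

z-interval (σ known):
z* = 2.326 for 98% confidence

Margin of error = z* · σ/√n = 2.326 · 13.9/√184 = 2.38

CI: (88.4 - 2.38, 88.4 + 2.38) = (86.02, 90.78)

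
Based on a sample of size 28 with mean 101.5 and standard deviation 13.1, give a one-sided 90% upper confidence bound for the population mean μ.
μ ≤ 104.75

Upper bound (one-sided):
t* = 1.314 (one-sided for 90%)
Upper bound = x̄ + t* · s/√n = 101.5 + 1.314 · 13.1/√28 = 104.75

We are 90% confident that μ ≤ 104.75.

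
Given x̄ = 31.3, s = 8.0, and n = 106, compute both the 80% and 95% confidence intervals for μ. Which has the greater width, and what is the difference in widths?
95% CI is wider by 1.08

df = 105
80% CI: t* = 1.290, (30.30, 32.30), width = 2 · t* · s/√n = 2.00
95% CI: t* = 1.983, (29.76, 32.84), width = 2 · t* · s/√n = 3.08

The 95% CI is wider by 3.08 - 2.00 = 1.08.
Higher confidence requires a wider interval.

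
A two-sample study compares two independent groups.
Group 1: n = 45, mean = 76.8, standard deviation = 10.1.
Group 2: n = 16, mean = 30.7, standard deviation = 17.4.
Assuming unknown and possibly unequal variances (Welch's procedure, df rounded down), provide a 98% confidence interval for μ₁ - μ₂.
(34.35, 57.85)

Difference: x̄₁ - x̄₂ = 46.10
SE = √(s₁²/n₁ + s₂²/n₂) = √(10.1²/45 + 17.4²/16) = 4.6032
df = 18.72 → 18 (Welch–Satterthwaite, rounded down)
t* = 2.552

CI: 46.10 ± 2.552 · 4.6032 = 46.10 ± 11.75 = (34.35, 57.85)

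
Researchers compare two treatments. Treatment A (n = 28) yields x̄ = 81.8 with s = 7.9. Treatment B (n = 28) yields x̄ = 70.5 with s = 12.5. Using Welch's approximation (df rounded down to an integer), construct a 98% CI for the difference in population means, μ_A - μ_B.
(4.56, 18.04)

Difference: x̄₁ - x̄₂ = 11.30
SE = √(s₁²/n₁ + s₂²/n₂) = √(7.9²/28 + 12.5²/28) = 2.7945
df = 45.60 → 45 (Welch–Satterthwaite, rounded down)
t* = 2.412

CI: 11.30 ± 2.412 · 2.7945 = 11.30 ± 6.74 = (4.56, 18.04)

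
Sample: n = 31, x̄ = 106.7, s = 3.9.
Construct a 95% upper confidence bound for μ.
μ ≤ 107.89

Upper bound (one-sided):
t* = 1.697 (one-sided for 95%)
Upper bound = x̄ + t* · s/√n = 106.7 + 1.697 · 3.9/√31 = 107.89

We are 95% confident that μ ≤ 107.89.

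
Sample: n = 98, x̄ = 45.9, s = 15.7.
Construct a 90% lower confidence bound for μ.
μ ≥ 43.85

Lower bound (one-sided):
t* = 1.290 (one-sided for 90%)
Lower bound = x̄ - t* · s/√n = 45.9 - 1.290 · 15.7/√98 = 43.85

We are 90% confident that μ ≥ 43.85.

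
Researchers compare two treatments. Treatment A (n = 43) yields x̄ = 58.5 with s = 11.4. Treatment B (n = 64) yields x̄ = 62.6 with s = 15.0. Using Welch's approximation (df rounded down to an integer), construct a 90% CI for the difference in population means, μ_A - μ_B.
(-8.34, 0.14)

Difference: x̄₁ - x̄₂ = -4.10
SE = √(s₁²/n₁ + s₂²/n₂) = √(11.4²/43 + 15.0²/64) = 2.5569
df = 103.33 → 103 (Welch–Satterthwaite, rounded down)
t* = 1.660

CI: -4.10 ± 1.660 · 2.5569 = -4.10 ± 4.24 = (-8.34, 0.14)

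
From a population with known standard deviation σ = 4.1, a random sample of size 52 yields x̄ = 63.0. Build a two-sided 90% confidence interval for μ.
(62.06, 63.94)

z-interval (σ known):
z* = 1.645 for 90% confidence

Margin of error = z* · σ/√n = 1.645 · 4.1/√52 = 0.94

CI: (63.0 - 0.94, 63.0 + 0.94) = (62.06, 63.94)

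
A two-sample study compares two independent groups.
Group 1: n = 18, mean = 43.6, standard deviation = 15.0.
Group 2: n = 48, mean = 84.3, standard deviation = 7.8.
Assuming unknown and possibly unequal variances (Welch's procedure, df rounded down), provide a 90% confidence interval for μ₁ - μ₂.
(-47.10, -34.30)

Difference: x̄₁ - x̄₂ = -40.70
SE = √(s₁²/n₁ + s₂²/n₂) = √(15.0²/18 + 7.8²/48) = 3.7105
df = 20.55 → 20 (Welch–Satterthwaite, rounded down)
t* = 1.725

CI: -40.70 ± 1.725 · 3.7105 = -40.70 ± 6.40 = (-47.10, -34.30)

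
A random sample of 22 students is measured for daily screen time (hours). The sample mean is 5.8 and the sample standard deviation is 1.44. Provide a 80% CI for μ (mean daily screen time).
(5.39, 6.21)

t-interval (σ unknown):
df = n - 1 = 21
t* = 1.323 for 80% confidence

Margin of error = t* · s/√n = 1.323 · 1.44/√22 = 0.41

CI: (5.39, 6.21)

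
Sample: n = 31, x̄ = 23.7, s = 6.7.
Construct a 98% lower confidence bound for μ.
μ ≥ 21.12

Lower bound (one-sided):
t* = 2.147 (one-sided for 98%)
Lower bound = x̄ - t* · s/√n = 23.7 - 2.147 · 6.7/√31 = 21.12

We are 98% confident that μ ≥ 21.12.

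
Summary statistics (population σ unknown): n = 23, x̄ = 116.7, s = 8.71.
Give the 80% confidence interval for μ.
(114.30, 119.10)

t-interval (σ unknown):
df = n - 1 = 22
t* = 1.321 for 80% confidence

Margin of error = t* · s/√n = 1.321 · 8.71/√23 = 2.40

CI: (114.30, 119.10)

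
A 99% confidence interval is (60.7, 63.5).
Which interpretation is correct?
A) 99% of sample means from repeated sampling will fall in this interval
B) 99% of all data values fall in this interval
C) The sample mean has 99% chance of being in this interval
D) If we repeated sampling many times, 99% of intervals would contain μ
D

A) Wrong — coverage applies to intervals containing μ, not to future x̄ values.
B) Wrong — a CI is about the parameter μ, not individual data values.
C) Wrong — x̄ is observed and sits in the interval by construction.
D) Correct — this is the frequentist long-run coverage interpretation.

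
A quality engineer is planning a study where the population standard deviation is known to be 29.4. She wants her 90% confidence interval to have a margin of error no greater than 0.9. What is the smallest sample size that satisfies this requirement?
n ≥ 2888

For margin E ≤ 0.9:
n ≥ (z* · σ / E)²
n ≥ (1.645 · 29.4 / 0.9)²
n ≥ 2887.63

Minimum n = 2888 (rounding up)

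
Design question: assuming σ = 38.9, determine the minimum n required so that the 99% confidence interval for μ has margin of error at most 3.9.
n ≥ 661

For margin E ≤ 3.9:
n ≥ (z* · σ / E)²
n ≥ (2.576 · 38.9 / 3.9)²
n ≥ 660.18

Minimum n = 661 (rounding up)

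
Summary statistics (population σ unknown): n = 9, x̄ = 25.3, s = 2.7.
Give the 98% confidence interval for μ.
(22.69, 27.91)

t-interval (σ unknown):
df = n - 1 = 8
t* = 2.896 for 98% confidence

Margin of error = t* · s/√n = 2.896 · 2.7/√9 = 2.61

CI: (22.69, 27.91)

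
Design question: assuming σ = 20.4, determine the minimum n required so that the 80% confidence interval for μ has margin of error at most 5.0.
n ≥ 28

For margin E ≤ 5.0:
n ≥ (z* · σ / E)²
n ≥ (1.282 · 20.4 / 5.0)²
n ≥ 27.36

Minimum n = 28 (rounding up)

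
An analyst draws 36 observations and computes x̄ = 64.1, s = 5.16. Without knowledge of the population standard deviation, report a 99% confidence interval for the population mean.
(61.76, 66.44)

t-interval (σ unknown):
df = n - 1 = 35
t* = 2.724 for 99% confidence

Margin of error = t* · s/√n = 2.724 · 5.16/√36 = 2.34

CI: (61.76, 66.44)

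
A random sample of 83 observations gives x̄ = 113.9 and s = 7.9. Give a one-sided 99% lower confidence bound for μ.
μ ≥ 111.84

Lower bound (one-sided):
t* = 2.373 (one-sided for 99%)
Lower bound = x̄ - t* · s/√n = 113.9 - 2.373 · 7.9/√83 = 111.84

We are 99% confident that μ ≥ 111.84.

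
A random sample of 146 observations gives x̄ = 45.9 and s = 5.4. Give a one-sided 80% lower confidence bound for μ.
μ ≥ 45.52

Lower bound (one-sided):
t* = 0.844 (one-sided for 80%)
Lower bound = x̄ - t* · s/√n = 45.9 - 0.844 · 5.4/√146 = 45.52

We are 80% confident that μ ≥ 45.52.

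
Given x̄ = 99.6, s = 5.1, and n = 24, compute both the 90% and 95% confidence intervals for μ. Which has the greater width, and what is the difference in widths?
95% CI is wider by 0.74

df = 23
90% CI: t* = 1.714, (97.82, 101.38), width = 2 · t* · s/√n = 3.57
95% CI: t* = 2.069, (97.45, 101.75), width = 2 · t* · s/√n = 4.31

The 95% CI is wider by 4.31 - 3.57 = 0.74.
Higher confidence requires a wider interval.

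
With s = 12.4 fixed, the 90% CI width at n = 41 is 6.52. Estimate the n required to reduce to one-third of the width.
n ≈ 369

CI width ∝ 1/√n
To reduce width by factor 3, need √n to grow by 3 → need 3² = 9 times as many samples.

Current: n = 41, width = 6.52
New: n = 369, width ≈ 2.13

Width reduced by factor of 6.52/2.13 = 3.06.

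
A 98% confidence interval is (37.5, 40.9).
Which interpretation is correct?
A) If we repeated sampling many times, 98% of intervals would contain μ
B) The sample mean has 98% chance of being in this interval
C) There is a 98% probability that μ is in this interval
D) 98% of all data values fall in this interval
A

A) Correct — this is the frequentist long-run coverage interpretation.
B) Wrong — x̄ is observed and sits in the interval by construction.
C) Wrong — μ is fixed; the randomness lives in the interval, not in μ.
D) Wrong — a CI is about the parameter μ, not individual data values.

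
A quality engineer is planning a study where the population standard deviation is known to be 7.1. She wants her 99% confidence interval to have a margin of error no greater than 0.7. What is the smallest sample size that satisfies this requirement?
n ≥ 683

For margin E ≤ 0.7:
n ≥ (z* · σ / E)²
n ≥ (2.576 · 7.1 / 0.7)²
n ≥ 682.67

Minimum n = 683 (rounding up)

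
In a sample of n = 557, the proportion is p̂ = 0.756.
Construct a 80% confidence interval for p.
(0.733, 0.779)

Proportion CI:
SE = √(p̂(1-p̂)/n) = √(0.756 · 0.244 / 557) = 0.01820

z* = 1.282
Margin = z* · SE = 1.282 · 0.01820 = 0.0233

CI: 0.756 ± 0.0233 = (0.733, 0.779)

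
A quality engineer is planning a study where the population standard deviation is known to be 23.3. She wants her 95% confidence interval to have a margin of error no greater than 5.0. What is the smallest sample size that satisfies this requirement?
n ≥ 84

For margin E ≤ 5.0:
n ≥ (z* · σ / E)²
n ≥ (1.960 · 23.3 / 5.0)²
n ≥ 83.42

Minimum n = 84 (rounding up)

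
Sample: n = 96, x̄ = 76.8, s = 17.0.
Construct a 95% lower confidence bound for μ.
μ ≥ 73.92

Lower bound (one-sided):
t* = 1.661 (one-sided for 95%)
Lower bound = x̄ - t* · s/√n = 76.8 - 1.661 · 17.0/√96 = 73.92

We are 95% confident that μ ≥ 73.92.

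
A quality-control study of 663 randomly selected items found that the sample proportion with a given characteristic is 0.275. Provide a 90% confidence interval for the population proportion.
(0.246, 0.304)

Proportion CI:
SE = √(p̂(1-p̂)/n) = √(0.275 · 0.725 / 663) = 0.01734

z* = 1.645
Margin = z* · SE = 1.645 · 0.01734 = 0.0285

CI: 0.275 ± 0.0285 = (0.246, 0.304)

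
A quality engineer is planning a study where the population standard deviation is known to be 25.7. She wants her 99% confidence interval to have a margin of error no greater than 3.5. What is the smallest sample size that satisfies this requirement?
n ≥ 358

For margin E ≤ 3.5:
n ≥ (z* · σ / E)²
n ≥ (2.576 · 25.7 / 3.5)²
n ≥ 357.78

Minimum n = 358 (rounding up)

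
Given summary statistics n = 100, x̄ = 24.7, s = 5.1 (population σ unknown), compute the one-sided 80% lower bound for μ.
μ ≥ 24.27

Lower bound (one-sided):
t* = 0.845 (one-sided for 80%)
Lower bound = x̄ - t* · s/√n = 24.7 - 0.845 · 5.1/√100 = 24.27

We are 80% confident that μ ≥ 24.27.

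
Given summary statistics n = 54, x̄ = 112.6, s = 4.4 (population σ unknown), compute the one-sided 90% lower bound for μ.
μ ≥ 111.82

Lower bound (one-sided):
t* = 1.298 (one-sided for 90%)
Lower bound = x̄ - t* · s/√n = 112.6 - 1.298 · 4.4/√54 = 111.82

We are 90% confident that μ ≥ 111.82.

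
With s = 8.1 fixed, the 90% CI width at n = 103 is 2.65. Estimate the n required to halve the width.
n ≈ 412

CI width ∝ 1/√n
To reduce width by factor 2, need √n to grow by 2 → need 2² = 4 times as many samples.

Current: n = 103, width = 2.65
New: n = 412, width ≈ 1.32

Width reduced by factor of 2.65/1.32 = 2.01.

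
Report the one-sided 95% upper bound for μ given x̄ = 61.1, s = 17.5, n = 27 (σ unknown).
μ ≤ 66.85

Upper bound (one-sided):
t* = 1.706 (one-sided for 95%)
Upper bound = x̄ + t* · s/√n = 61.1 + 1.706 · 17.5/√27 = 66.85

We are 95% confident that μ ≤ 66.85.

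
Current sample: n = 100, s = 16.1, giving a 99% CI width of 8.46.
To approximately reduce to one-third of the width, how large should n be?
n ≈ 900

CI width ∝ 1/√n
To reduce width by factor 3, need √n to grow by 3 → need 3² = 9 times as many samples.

Current: n = 100, width = 8.46
New: n = 900, width ≈ 2.77

Width reduced by factor of 8.46/2.77 = 3.05.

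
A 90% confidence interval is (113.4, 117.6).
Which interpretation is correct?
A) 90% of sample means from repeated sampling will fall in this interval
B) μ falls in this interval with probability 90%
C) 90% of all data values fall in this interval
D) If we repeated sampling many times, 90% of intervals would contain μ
D

A) Wrong — coverage applies to intervals containing μ, not to future x̄ values.
B) Wrong — μ is fixed; the randomness lives in the interval, not in μ.
C) Wrong — a CI is about the parameter μ, not individual data values.
D) Correct — this is the frequentist long-run coverage interpretation.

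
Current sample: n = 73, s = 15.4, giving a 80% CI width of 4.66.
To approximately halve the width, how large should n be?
n ≈ 292

CI width ∝ 1/√n
To reduce width by factor 2, need √n to grow by 2 → need 2² = 4 times as many samples.

Current: n = 73, width = 4.66
New: n = 292, width ≈ 2.31

Width reduced by factor of 4.66/2.31 = 2.02.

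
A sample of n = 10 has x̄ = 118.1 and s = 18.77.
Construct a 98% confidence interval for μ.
(101.36, 134.84)

t-interval (σ unknown):
df = n - 1 = 9
t* = 2.821 for 98% confidence

Margin of error = t* · s/√n = 2.821 · 18.77/√10 = 16.74

CI: (101.36, 134.84)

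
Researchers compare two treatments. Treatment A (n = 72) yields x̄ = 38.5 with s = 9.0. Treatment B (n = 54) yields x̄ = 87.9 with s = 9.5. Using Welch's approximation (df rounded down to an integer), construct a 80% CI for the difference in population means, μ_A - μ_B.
(-51.56, -47.24)

Difference: x̄₁ - x̄₂ = -49.40
SE = √(s₁²/n₁ + s₂²/n₂) = √(9.0²/72 + 9.5²/54) = 1.6722
df = 110.87 → 110 (Welch–Satterthwaite, rounded down)
t* = 1.289

CI: -49.40 ± 1.289 · 1.6722 = -49.40 ± 2.16 = (-51.56, -47.24)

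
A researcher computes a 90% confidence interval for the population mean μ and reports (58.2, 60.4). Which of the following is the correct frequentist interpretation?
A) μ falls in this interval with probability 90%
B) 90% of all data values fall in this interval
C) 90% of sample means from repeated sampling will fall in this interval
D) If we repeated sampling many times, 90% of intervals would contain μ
D

A) Wrong — μ is fixed; the randomness lives in the interval, not in μ.
B) Wrong — a CI is about the parameter μ, not individual data values.
C) Wrong — coverage applies to intervals containing μ, not to future x̄ values.
D) Correct — this is the frequentist long-run coverage interpretation.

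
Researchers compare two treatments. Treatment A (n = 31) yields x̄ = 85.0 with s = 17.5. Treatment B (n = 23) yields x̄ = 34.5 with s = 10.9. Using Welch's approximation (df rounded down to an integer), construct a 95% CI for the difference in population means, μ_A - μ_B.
(42.71, 58.29)

Difference: x̄₁ - x̄₂ = 50.50
SE = √(s₁²/n₁ + s₂²/n₂) = √(17.5²/31 + 10.9²/23) = 3.8787
df = 50.68 → 50 (Welch–Satterthwaite, rounded down)
t* = 2.009

CI: 50.50 ± 2.009 · 3.8787 = 50.50 ± 7.79 = (42.71, 58.29)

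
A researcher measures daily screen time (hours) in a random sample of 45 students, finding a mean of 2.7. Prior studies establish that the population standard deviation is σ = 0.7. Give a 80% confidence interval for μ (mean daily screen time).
(2.57, 2.83)

z-interval (σ known):
z* = 1.282 for 80% confidence

Margin of error = z* · σ/√n = 1.282 · 0.7/√45 = 0.13

CI: (2.7 - 0.13, 2.7 + 0.13) = (2.57, 2.83)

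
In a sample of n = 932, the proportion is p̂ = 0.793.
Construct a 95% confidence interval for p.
(0.767, 0.819)

Proportion CI:
SE = √(p̂(1-p̂)/n) = √(0.793 · 0.207 / 932) = 0.01327

z* = 1.960
Margin = z* · SE = 1.960 · 0.01327 = 0.0260

CI: 0.793 ± 0.0260 = (0.767, 0.819)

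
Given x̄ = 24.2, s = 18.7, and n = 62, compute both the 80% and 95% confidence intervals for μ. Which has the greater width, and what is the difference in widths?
95% CI is wider by 3.34

df = 61
80% CI: t* = 1.296, (21.12, 27.28), width = 2 · t* · s/√n = 6.16
95% CI: t* = 2.000, (19.45, 28.95), width = 2 · t* · s/√n = 9.50

The 95% CI is wider by 9.50 - 6.16 = 3.34.
Higher confidence requires a wider interval.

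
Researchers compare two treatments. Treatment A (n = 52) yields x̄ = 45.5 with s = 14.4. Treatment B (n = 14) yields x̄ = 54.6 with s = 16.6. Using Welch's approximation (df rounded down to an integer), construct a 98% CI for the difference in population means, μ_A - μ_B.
(-21.52, 3.32)

Difference: x̄₁ - x̄₂ = -9.10
SE = √(s₁²/n₁ + s₂²/n₂) = √(14.4²/52 + 16.6²/14) = 4.8652
df = 18.61 → 18 (Welch–Satterthwaite, rounded down)
t* = 2.552

CI: -9.10 ± 2.552 · 4.8652 = -9.10 ± 12.42 = (-21.52, 3.32)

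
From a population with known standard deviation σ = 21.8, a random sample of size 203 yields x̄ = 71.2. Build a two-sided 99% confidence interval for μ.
(67.26, 75.14)

z-interval (σ known):
z* = 2.576 for 99% confidence

Margin of error = z* · σ/√n = 2.576 · 21.8/√203 = 3.94

CI: (71.2 - 3.94, 71.2 + 3.94) = (67.26, 75.14)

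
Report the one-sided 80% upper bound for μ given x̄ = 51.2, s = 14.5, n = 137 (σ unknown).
μ ≤ 52.25

Upper bound (one-sided):
t* = 0.844 (one-sided for 80%)
Upper bound = x̄ + t* · s/√n = 51.2 + 0.844 · 14.5/√137 = 52.25

We are 80% confident that μ ≤ 52.25.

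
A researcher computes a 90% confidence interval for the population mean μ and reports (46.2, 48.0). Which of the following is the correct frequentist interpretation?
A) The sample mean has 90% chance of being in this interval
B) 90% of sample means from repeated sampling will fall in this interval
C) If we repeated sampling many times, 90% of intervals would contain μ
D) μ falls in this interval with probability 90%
C

A) Wrong — x̄ is observed and sits in the interval by construction.
B) Wrong — coverage applies to intervals containing μ, not to future x̄ values.
C) Correct — this is the frequentist long-run coverage interpretation.
D) Wrong — μ is fixed; the randomness lives in the interval, not in μ.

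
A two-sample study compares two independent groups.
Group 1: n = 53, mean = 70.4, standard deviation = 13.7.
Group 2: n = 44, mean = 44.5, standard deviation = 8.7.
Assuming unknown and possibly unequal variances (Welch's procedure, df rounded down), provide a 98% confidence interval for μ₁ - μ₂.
(20.47, 31.33)

Difference: x̄₁ - x̄₂ = 25.90
SE = √(s₁²/n₁ + s₂²/n₂) = √(13.7²/53 + 8.7²/44) = 2.2938
df = 89.31 → 89 (Welch–Satterthwaite, rounded down)
t* = 2.369

CI: 25.90 ± 2.369 · 2.2938 = 25.90 ± 5.43 = (20.47, 31.33)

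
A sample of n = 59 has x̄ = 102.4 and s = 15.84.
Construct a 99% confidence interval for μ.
(96.91, 107.89)

t-interval (σ unknown):
df = n - 1 = 58
t* = 2.663 for 99% confidence

Margin of error = t* · s/√n = 2.663 · 15.84/√59 = 5.49

CI: (96.91, 107.89)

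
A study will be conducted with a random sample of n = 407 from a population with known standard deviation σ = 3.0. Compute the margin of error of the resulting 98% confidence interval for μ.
Margin of error = 0.35

Margin of error = z* · σ/√n
= 2.326 · 3.0/√407
= 2.326 · 3.0/20.1742
= 0.35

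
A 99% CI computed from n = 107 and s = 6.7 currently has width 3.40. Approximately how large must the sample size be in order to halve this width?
n ≈ 428

CI width ∝ 1/√n
To reduce width by factor 2, need √n to grow by 2 → need 2² = 4 times as many samples.

Current: n = 107, width = 3.40
New: n = 428, width ≈ 1.68

Width reduced by factor of 3.40/1.68 = 2.02.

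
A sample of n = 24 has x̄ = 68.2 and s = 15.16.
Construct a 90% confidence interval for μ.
(62.90, 73.50)

t-interval (σ unknown):
df = n - 1 = 23
t* = 1.714 for 90% confidence

Margin of error = t* · s/√n = 1.714 · 15.16/√24 = 5.30

CI: (62.90, 73.50)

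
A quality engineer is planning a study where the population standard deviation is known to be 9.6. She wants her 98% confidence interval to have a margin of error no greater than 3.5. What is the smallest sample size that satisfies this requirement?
n ≥ 41

For margin E ≤ 3.5:
n ≥ (z* · σ / E)²
n ≥ (2.326 · 9.6 / 3.5)²
n ≥ 40.70

Minimum n = 41 (rounding up)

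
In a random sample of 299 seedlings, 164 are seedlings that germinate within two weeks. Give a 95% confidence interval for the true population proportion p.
(0.492, 0.605)

Proportion CI:
p̂ = 164/299 = 0.54849
SE = √(p̂(1-p̂)/n) = √(0.54849 · 0.45151 / 299) = 0.02878

z* = 1.960
Margin = z* · SE = 1.960 · 0.02878 = 0.0564

CI: 0.54849 ± 0.0564 = (0.492, 0.605)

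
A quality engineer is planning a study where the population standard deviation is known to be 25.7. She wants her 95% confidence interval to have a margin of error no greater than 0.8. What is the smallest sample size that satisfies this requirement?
n ≥ 3965

For margin E ≤ 0.8:
n ≥ (z* · σ / E)²
n ≥ (1.960 · 25.7 / 0.8)²
n ≥ 3964.59

Minimum n = 3965 (rounding up)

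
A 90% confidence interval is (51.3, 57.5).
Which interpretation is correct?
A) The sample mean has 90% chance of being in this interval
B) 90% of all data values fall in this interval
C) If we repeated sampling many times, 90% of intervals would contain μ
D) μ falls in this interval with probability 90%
C

A) Wrong — x̄ is observed and sits in the interval by construction.
B) Wrong — a CI is about the parameter μ, not individual data values.
C) Correct — this is the frequentist long-run coverage interpretation.
D) Wrong — μ is fixed; the randomness lives in the interval, not in μ.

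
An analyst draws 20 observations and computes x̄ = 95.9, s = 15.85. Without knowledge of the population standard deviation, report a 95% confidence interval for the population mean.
(88.48, 103.32)

t-interval (σ unknown):
df = n - 1 = 19
t* = 2.093 for 95% confidence

Margin of error = t* · s/√n = 2.093 · 15.85/√20 = 7.42

CI: (88.48, 103.32)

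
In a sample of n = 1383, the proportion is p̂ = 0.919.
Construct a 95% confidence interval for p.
(0.905, 0.933)

Proportion CI:
SE = √(p̂(1-p̂)/n) = √(0.919 · 0.081 / 1383) = 0.00734

z* = 1.960
Margin = z* · SE = 1.960 · 0.00734 = 0.0144

CI: 0.919 ± 0.0144 = (0.905, 0.933)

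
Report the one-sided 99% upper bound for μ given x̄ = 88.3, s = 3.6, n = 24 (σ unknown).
μ ≤ 90.14

Upper bound (one-sided):
t* = 2.500 (one-sided for 99%)
Upper bound = x̄ + t* · s/√n = 88.3 + 2.500 · 3.6/√24 = 90.14

We are 99% confident that μ ≤ 90.14.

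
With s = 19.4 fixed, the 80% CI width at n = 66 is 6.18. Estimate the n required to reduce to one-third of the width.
n ≈ 594

CI width ∝ 1/√n
To reduce width by factor 3, need √n to grow by 3 → need 3² = 9 times as many samples.

Current: n = 66, width = 6.18
New: n = 594, width ≈ 2.04

Width reduced by factor of 6.18/2.04 = 3.03.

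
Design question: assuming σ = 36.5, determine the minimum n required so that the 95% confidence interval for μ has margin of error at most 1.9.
n ≥ 1418

For margin E ≤ 1.9:
n ≥ (z* · σ / E)²
n ≥ (1.960 · 36.5 / 1.9)²
n ≥ 1417.72

Minimum n = 1418 (rounding up)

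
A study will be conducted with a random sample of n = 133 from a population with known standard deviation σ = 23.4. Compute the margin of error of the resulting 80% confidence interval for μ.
Margin of error = 2.60

Margin of error = z* · σ/√n
= 1.282 · 23.4/√133
= 1.282 · 23.4/11.5326
= 2.60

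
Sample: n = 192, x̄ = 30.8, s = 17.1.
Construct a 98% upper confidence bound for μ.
μ ≤ 33.35

Upper bound (one-sided):
t* = 2.068 (one-sided for 98%)
Upper bound = x̄ + t* · s/√n = 30.8 + 2.068 · 17.1/√192 = 33.35

We are 98% confident that μ ≤ 33.35.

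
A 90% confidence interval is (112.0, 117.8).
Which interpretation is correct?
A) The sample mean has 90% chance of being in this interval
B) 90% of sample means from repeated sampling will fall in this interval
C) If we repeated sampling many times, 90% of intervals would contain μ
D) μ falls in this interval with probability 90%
C

A) Wrong — x̄ is observed and sits in the interval by construction.
B) Wrong — coverage applies to intervals containing μ, not to future x̄ values.
C) Correct — this is the frequentist long-run coverage interpretation.
D) Wrong — μ is fixed; the randomness lives in the interval, not in μ.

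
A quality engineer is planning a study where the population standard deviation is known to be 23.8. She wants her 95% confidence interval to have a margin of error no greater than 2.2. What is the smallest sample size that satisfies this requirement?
n ≥ 450

For margin E ≤ 2.2:
n ≥ (z* · σ / E)²
n ≥ (1.960 · 23.8 / 2.2)²
n ≥ 449.59

Minimum n = 450 (rounding up)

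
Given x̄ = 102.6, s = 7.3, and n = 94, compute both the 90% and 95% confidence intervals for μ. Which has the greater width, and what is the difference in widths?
95% CI is wider by 0.49

df = 93
90% CI: t* = 1.661, (101.35, 103.85), width = 2 · t* · s/√n = 2.50
95% CI: t* = 1.986, (101.10, 104.10), width = 2 · t* · s/√n = 2.99

The 95% CI is wider by 2.99 - 2.50 = 0.49.
Higher confidence requires a wider interval.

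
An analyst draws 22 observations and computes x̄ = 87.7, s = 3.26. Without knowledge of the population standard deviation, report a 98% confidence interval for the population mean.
(85.95, 89.45)

t-interval (σ unknown):
df = n - 1 = 21
t* = 2.518 for 98% confidence

Margin of error = t* · s/√n = 2.518 · 3.26/√22 = 1.75

CI: (85.95, 89.45)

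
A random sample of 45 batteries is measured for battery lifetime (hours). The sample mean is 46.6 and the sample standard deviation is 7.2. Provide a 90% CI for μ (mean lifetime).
(44.80, 48.40)

t-interval (σ unknown):
df = n - 1 = 44
t* = 1.680 for 90% confidence

Margin of error = t* · s/√n = 1.680 · 7.2/√45 = 1.80

CI: (44.80, 48.40)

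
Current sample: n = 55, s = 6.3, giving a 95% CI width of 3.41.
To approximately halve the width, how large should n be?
n ≈ 220

CI width ∝ 1/√n
To reduce width by factor 2, need √n to grow by 2 → need 2² = 4 times as many samples.

Current: n = 55, width = 3.41
New: n = 220, width ≈ 1.67

Width reduced by factor of 3.41/1.67 = 2.04.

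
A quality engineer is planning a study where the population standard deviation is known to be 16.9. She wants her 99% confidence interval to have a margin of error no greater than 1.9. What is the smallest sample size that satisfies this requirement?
n ≥ 525

For margin E ≤ 1.9:
n ≥ (z* · σ / E)²
n ≥ (2.576 · 16.9 / 1.9)²
n ≥ 525.00

Minimum n = 525 (rounding up)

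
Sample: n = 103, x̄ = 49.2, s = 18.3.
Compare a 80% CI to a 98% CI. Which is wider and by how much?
98% CI is wider by 3.87

df = 102
80% CI: t* = 1.290, (46.87, 51.53), width = 2 · t* · s/√n = 4.65
98% CI: t* = 2.363, (44.94, 53.46), width = 2 · t* · s/√n = 8.52

The 98% CI is wider by 8.52 - 4.65 = 3.87.
Higher confidence requires a wider interval.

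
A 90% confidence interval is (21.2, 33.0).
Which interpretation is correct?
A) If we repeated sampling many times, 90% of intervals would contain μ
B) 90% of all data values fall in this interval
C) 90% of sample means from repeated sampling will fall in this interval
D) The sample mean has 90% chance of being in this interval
A

A) Correct — this is the frequentist long-run coverage interpretation.
B) Wrong — a CI is about the parameter μ, not individual data values.
C) Wrong — coverage applies to intervals containing μ, not to future x̄ values.
D) Wrong — x̄ is observed and sits in the interval by construction.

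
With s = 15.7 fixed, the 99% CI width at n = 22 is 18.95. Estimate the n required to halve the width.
n ≈ 88

CI width ∝ 1/√n
To reduce width by factor 2, need √n to grow by 2 → need 2² = 4 times as many samples.

Current: n = 22, width = 18.95
New: n = 88, width ≈ 8.82

Width reduced by factor of 18.95/8.82 = 2.15.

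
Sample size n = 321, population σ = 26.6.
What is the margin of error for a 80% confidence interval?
Margin of error = 1.90

Margin of error = z* · σ/√n
= 1.282 · 26.6/√321
= 1.282 · 26.6/17.9165
= 1.90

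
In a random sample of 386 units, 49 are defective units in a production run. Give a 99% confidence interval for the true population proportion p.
(0.083, 0.171)

Proportion CI:
p̂ = 49/386 = 0.12694
SE = √(p̂(1-p̂)/n) = √(0.12694 · 0.87306 / 386) = 0.01694

z* = 2.576
Margin = z* · SE = 2.576 · 0.01694 = 0.0436

CI: 0.12694 ± 0.0436 = (0.083, 0.171)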